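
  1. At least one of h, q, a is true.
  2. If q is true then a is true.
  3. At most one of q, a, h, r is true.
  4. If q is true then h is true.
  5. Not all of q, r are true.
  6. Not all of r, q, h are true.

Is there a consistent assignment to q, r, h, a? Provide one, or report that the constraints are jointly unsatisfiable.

q = False; r = False; h = True; a = False

  (1) {h, q, a}: 1 true — at least one ✓
  (2) q=F ⇒ a: vacuous ✓
  (3) {q, a, h, r}: 1 true — at most one ✓
  (4) q=F ⇒ h: vacuous ✓
  (5) {q, r}: 0/2 true — not all ✓
  (6) {r, q, h}: 1/3 true — not all ✓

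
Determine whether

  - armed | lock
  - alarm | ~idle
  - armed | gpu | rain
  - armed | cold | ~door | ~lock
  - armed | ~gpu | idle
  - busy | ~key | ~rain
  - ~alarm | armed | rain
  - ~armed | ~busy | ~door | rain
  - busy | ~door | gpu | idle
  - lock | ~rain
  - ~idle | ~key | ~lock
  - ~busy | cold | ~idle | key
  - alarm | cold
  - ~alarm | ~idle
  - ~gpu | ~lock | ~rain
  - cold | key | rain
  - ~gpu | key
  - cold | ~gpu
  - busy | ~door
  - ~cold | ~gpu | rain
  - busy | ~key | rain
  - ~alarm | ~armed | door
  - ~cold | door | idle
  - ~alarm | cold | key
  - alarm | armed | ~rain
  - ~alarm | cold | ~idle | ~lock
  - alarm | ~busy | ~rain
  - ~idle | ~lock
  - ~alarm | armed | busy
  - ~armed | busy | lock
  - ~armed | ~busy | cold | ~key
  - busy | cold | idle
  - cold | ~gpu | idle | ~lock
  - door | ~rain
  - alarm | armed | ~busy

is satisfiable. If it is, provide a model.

lock = True, key = False, armed = False, cold = True, rain = True, busy = True, idle = False, alarm = True, gpu = False, door = True

Set lock = True.
  then (~idle | ~lock) forces idle = False.
Set key = False.
  then (~gpu | key) forces gpu = False.
Set armed = False.
  then (armed | gpu | rain) forces rain = True.
  then (alarm | armed | ~rain) forces alarm = True.
  then (~alarm | armed | busy) forces busy = True.
  then (door | ~rain) forces door = True.
  then (armed | cold | ~door | ~lock) forces cold = True.
All clauses satisfied.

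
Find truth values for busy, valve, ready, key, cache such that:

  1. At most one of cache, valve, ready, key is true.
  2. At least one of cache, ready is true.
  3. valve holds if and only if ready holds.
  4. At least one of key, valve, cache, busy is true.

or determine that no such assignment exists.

busy = False, valve = False, ready = False, key = False, cache = True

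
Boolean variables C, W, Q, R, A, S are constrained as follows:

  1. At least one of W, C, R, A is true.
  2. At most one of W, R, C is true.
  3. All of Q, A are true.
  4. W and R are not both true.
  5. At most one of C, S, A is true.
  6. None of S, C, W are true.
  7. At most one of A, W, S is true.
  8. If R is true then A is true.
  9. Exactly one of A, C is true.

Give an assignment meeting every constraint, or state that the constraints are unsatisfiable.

C: False, W: False, Q: True, R: True, A: True, S: False

  (1) {W, C, R, A}: 2 true — at least one ✓
  (2) {W, R, C}: 1 true — at most one ✓
  (3) {Q, A}: all 2 true ✓
  (4) W=F, R=T — not both ✓
  (5) {C, S, A}: 1 true — at most one ✓
  (6) {S, C, W}: 0 true — none ✓
  (7) {A, W, S}: 1 true — at most one ✓
  (8) R=T ⇒ A: T ✓
  (9) {A, C}: 1 true — exactly one ✓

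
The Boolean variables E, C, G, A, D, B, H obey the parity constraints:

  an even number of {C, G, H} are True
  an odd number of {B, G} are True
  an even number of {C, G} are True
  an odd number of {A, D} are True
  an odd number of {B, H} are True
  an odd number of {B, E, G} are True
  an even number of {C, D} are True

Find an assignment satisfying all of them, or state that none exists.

E = False, C = False, G = False, A = True, D = False, B = True, H = False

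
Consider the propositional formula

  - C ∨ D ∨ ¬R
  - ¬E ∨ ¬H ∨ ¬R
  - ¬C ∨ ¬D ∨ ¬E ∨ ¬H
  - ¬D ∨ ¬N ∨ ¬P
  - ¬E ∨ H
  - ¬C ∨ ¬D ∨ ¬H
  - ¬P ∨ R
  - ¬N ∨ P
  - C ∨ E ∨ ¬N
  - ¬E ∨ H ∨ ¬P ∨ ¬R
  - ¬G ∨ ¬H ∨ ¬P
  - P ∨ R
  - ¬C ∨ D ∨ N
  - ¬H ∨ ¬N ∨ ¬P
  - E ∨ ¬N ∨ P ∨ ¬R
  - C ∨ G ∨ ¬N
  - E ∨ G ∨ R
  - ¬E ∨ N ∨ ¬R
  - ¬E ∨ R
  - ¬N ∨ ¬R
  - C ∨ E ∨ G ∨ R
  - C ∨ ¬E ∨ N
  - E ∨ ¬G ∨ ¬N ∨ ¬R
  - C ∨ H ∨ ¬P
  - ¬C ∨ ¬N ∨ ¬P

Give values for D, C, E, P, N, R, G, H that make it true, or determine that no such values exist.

Set D = True.
Set C = False.
Try E = True:
  (¬E ∨ H) forces H = True.
  (¬E ∨ ¬H ∨ ¬R) forces R = False.
  clause (¬E ∨ R) is falsified — backtrack.
So E = False.
  then (C ∨ E ∨ ¬N) forces N = False.
Set P = False.
  then (P ∨ R) forces R = True.
Set G = False.
Set H = True.
All clauses satisfied.

D = True, C = False, E = False, P = False, N = False, R = True, G = False, H = True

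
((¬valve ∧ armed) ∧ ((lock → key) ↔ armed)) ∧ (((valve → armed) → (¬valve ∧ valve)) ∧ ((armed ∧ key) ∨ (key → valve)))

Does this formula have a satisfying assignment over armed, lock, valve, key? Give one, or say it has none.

The formula is unsatisfiable.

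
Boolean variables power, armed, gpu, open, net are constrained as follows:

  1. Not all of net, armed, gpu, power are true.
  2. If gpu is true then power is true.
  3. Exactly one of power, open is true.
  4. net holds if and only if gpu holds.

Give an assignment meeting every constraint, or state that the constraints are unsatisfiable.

power = False; armed = True; gpu = False; open = True; net = False

  (1) {net, armed, gpu, power}: 1/4 true — not all ✓
  (2) gpu=F ⇒ power: vacuous ✓
  (3) {power, open}: 1 true — exactly one ✓
  (4) net=F, gpu=F — same ✓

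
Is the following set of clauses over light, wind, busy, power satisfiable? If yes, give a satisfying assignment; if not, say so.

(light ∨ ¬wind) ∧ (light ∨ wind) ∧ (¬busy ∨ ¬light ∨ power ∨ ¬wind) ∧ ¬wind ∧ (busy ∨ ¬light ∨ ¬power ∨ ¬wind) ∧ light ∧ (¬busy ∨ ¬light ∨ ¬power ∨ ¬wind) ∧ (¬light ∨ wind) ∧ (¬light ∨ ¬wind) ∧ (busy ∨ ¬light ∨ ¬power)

Case light = True:
  (¬wind) forces wind = False.
  Clause (¬light ∨ wind) is falsified — contradiction.
Case light = False:
  Clause (light) is falsified — contradiction.
Both cases fail, so the formula is unsatisfiable.

The formula is unsatisfiable.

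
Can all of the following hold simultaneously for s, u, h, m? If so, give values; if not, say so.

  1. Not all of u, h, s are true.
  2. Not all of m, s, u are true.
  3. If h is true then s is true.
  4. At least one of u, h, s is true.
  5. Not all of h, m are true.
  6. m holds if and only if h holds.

s = True; u = False; h = False; m = False

  (1) {u, h, s}: 1/3 true — not all ✓
  (2) {m, s, u}: 1/3 true — not all ✓
  (3) h=F ⇒ s: vacuous ✓
  (4) {u, h, s}: 1 true — at least one ✓
  (5) {h, m}: 0/2 true — not all ✓
  (6) m=F, h=F — same ✓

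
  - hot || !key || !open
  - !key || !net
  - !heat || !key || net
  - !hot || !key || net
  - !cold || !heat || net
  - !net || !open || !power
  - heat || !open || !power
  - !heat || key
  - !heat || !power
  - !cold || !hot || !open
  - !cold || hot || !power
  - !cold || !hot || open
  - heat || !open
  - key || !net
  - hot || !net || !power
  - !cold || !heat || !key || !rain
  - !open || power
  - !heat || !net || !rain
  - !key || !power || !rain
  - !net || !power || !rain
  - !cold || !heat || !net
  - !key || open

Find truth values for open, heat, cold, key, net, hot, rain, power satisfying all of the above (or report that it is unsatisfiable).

Try open = True:
  (heat || !open) forces heat = True.
  (!heat || key) forces key = True.
  (hot || !key || !open) forces hot = True.
  (!key || !net) forces net = False.
  clause (!heat || !key || net) is falsified — backtrack.
So open = False.
  then (!key || open) forces key = False.
  then (!heat || key) forces heat = False.
  then (key || !net) forces net = False.
Set cold = False.
Set hot = True.
Set rain = False.
Set power = False.
All clauses satisfied.

open = False; heat = False; cold = False; key = False; net = False; hot = True; rain = False; power = False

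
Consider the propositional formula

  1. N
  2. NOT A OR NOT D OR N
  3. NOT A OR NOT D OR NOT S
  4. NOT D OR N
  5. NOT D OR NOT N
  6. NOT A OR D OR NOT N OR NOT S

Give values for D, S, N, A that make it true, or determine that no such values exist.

D: False; S: False; N: True; A: False

Unit clause (N) forces N = True.
In (NOT D OR NOT N) only NOT D is left, so D = False.
Set S = False.
Set A = False.
All clauses satisfied.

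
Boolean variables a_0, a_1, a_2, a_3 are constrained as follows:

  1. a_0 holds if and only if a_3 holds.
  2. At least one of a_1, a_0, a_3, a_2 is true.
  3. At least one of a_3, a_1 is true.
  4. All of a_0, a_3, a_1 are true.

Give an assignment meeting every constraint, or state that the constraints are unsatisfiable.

a_0 = True; a_1 = True; a_2 = True; a_3 = True

  (1) a_0=T, a_3=T — same ✓
  (2) {a_1, a_0, a_3, a_2}: 4 true — at least one ✓
  (3) {a_3, a_1}: 2 true — at least one ✓
  (4) {a_0, a_3, a_1}: all 3 true ✓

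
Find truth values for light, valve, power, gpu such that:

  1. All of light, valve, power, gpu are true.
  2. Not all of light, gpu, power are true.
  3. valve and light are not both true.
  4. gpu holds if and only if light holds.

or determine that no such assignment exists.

No satisfying assignment exists.

Case light = True:
  (1) forces valve = True.
  Constraint (3) is violated (valve=T, light=T) — contradiction.
Case light = False:
  Constraint (1) is violated (light=F) — contradiction.
Both cases fail — unsatisfiable.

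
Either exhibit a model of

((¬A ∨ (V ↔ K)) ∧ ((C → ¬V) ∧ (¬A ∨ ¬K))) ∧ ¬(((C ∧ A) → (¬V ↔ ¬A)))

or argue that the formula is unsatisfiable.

V=F, A=T, K=F, C=T

  (¬A ∨ (V ↔ K)) ∧ ((C → ¬V) ∧ (¬A ∨ ¬K)) = True
    ¬A ∨ (V ↔ K) = True
      ¬A = False
      V ↔ K = True
    (C → ¬V) ∧ (¬A ∨ ¬K) = True
      C → ¬V = True
        ¬V = True
      ¬A ∨ ¬K = True
        ¬A = False
        ¬K = True
  ¬(((C ∧ A) → (¬V ↔ ¬A))) = True
    (C ∧ A) → (¬V ↔ ¬A) = False
      C ∧ A = True
      ¬V ↔ ¬A = False
        ¬V = True
        ¬A = False
Both conjuncts True, so the formula holds.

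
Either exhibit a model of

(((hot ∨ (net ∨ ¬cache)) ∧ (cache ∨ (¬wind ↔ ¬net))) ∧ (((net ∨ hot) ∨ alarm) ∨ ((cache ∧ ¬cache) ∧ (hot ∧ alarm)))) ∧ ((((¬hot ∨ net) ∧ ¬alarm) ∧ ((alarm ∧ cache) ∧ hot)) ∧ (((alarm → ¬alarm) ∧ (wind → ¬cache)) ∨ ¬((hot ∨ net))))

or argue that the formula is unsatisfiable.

No satisfying assignment exists.

Case alarm = True: the conjunct ¬alarm is False.
Case alarm = False: the conjunct alarm is False.
Both cases fail — unsatisfiable.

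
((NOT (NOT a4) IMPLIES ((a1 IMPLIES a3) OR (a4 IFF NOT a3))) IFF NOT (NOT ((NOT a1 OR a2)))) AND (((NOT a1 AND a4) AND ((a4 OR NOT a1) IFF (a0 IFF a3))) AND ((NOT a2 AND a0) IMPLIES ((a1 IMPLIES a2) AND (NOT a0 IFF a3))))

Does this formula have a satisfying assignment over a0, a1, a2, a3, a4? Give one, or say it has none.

a0=T, a1=F, a2=T, a3=T, a4=T

  (NOT (NOT a4) IMPLIES ((a1 IMPLIES a3) OR (a4 IFF NOT a3))) IFF NOT (NOT ((NOT a1 OR a2))) = True
    NOT (NOT a4) IMPLIES ((a1 IMPLIES a3) OR (a4 IFF NOT a3)) = True
      NOT (NOT a4) = True
        NOT a4 = False
      (a1 IMPLIES a3) OR (a4 IFF NOT a3) = True
        a1 IMPLIES a3 = True
        a4 IFF NOT a3 = False
          NOT a3 = False
    NOT (NOT ((NOT a1 OR a2))) = True
      NOT ((NOT a1 OR a2)) = False
        NOT a1 OR a2 = True
          NOT a1 = True
  ((NOT a1 AND a4) AND ((a4 OR NOT a1) IFF (a0 IFF a3))) AND ((NOT a2 AND a0) IMPLIES ((a1 IMPLIES a2) AND (NOT a0 IFF a3))) = True
    (NOT a1 AND a4) AND ((a4 OR NOT a1) IFF (a0 IFF a3)) = True
      NOT a1 AND a4 = True
        NOT a1 = True
      (a4 OR NOT a1) IFF (a0 IFF a3) = True
        a4 OR NOT a1 = True
          NOT a1 = True
        a0 IFF a3 = True
    (NOT a2 AND a0) IMPLIES ((a1 IMPLIES a2) AND (NOT a0 IFF a3)) = True
      NOT a2 AND a0 = False
        NOT a2 = False
      (a1 IMPLIES a2) AND (NOT a0 IFF a3) = False
        a1 IMPLIES a2 = True
        NOT a0 IFF a3 = False
          NOT a0 = False
Both conjuncts True, so the formula holds.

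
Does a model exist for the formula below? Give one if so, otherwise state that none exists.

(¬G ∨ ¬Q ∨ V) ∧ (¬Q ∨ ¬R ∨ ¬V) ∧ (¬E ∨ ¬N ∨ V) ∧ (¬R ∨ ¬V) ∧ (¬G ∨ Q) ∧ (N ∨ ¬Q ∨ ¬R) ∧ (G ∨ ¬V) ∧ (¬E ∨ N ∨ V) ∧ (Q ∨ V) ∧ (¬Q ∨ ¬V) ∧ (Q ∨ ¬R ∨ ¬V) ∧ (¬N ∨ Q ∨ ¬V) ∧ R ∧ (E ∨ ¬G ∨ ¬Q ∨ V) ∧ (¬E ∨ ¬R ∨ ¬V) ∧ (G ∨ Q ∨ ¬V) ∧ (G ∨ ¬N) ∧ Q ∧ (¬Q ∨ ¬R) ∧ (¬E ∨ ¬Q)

UNSATISFIABLE

Case R = True:
  (¬R ∨ ¬V) forces V = False.
  (Q ∨ V) forces Q = True.
  Clause (¬Q ∨ ¬R) is falsified — contradiction.
Case R = False:
  Clause (R) is falsified — contradiction.
Both cases fail, so the formula is unsatisfiable.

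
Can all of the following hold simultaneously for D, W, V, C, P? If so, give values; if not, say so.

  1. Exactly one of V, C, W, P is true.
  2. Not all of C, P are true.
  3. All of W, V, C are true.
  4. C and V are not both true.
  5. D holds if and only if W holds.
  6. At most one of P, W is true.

No satisfying assignment exists.

Case W = True:
  (1) with W=T forces V = False.
  Constraint (3) is violated (V=F) — contradiction.
Case W = False:
  Constraint (3) is violated (W=F) — contradiction.
Both cases fail — unsatisfiable.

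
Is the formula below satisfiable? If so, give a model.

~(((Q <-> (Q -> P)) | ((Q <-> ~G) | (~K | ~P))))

K = True, Q = False, G = False, P = True

  ~(((Q <-> (Q -> P)) | ((Q <-> ~G) | (~K | ~P)))) = True
    (Q <-> (Q -> P)) | ((Q <-> ~G) | (~K | ~P)) = False
      Q <-> (Q -> P) = False
        Q -> P = True
      (Q <-> ~G) | (~K | ~P) = False
        Q <-> ~G = False
          ~G = True
        ~K | ~P = False
          ~K = False
          ~P = False
The formula evaluates to True.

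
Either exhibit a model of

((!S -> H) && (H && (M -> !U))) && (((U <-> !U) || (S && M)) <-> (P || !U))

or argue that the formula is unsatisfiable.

U = False, M = True, H = True, S = True, P = True

  (!S -> H) && (H && (M -> !U)) = True
    !S -> H = True
      !S = False
    H && (M -> !U) = True
      M -> !U = True
        !U = True
  ((U <-> !U) || (S && M)) <-> (P || !U) = True
    (U <-> !U) || (S && M) = True
      U <-> !U = False
        !U = True
      S && M = True
    P || !U = True
      !U = True
Both conjuncts True, so the formula holds.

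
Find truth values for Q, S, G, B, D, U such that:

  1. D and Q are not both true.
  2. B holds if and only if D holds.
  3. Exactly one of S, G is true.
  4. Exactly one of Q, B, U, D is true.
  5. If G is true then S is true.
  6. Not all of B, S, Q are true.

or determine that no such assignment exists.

Q = False; S = True; G = False; B = False; D = False; U = True

  (1) D=F, Q=F — not both ✓
  (2) B=F, D=F — same ✓
  (3) {S, G}: 1 true — exactly one ✓
  (4) {Q, B, U, D}: 1 true — exactly one ✓
  (5) G=F ⇒ S: vacuous ✓
  (6) {B, S, Q}: 1/3 true — not all ✓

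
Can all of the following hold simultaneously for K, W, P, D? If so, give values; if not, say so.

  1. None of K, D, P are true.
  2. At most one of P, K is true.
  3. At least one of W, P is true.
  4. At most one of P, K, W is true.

K = False, W = True, P = False, D = False

  (1) {K, D, P}: 0 true — none ✓
  (2) {P, K}: 0 true — at most one ✓
  (3) {W, P}: 1 true — at least one ✓
  (4) {P, K, W}: 1 true — at most one ✓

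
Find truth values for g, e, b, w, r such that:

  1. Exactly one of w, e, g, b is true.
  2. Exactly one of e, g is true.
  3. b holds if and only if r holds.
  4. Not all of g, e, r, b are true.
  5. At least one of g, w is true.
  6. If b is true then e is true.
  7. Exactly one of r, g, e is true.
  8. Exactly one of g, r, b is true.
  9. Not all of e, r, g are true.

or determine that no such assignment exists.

g=T; e=F; b=F; w=F; r=F

  (1) {w, e, g, b}: 1 true — exactly one ✓
  (2) {e, g}: 1 true — exactly one ✓
  (3) b=F, r=F — same ✓
  (4) {g, e, r, b}: 1/4 true — not all ✓
  (5) {g, w}: 1 true — at least one ✓
  (6) b=F ⇒ e: vacuous ✓
  (7) {r, g, e}: 1 true — exactly one ✓
  (8) {g, r, b}: 1 true — exactly one ✓
  (9) {e, r, g}: 1/3 true — not all ✓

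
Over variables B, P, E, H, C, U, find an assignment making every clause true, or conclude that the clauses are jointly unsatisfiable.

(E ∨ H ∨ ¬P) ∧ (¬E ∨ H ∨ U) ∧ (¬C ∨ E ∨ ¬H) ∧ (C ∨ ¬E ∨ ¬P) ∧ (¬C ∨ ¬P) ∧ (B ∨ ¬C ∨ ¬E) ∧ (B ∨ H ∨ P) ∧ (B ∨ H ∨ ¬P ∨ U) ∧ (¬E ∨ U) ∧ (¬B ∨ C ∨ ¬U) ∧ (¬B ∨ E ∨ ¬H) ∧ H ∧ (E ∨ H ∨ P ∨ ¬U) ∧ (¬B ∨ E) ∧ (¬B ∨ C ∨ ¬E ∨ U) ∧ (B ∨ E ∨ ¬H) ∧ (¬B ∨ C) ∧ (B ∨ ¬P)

B = False; P = False; E = True; H = True; C = False; U = True

Unit clause (H) forces H = True.
Set B = False.
  then (B ∨ E ∨ ¬H) forces E = True.
  then (B ∨ ¬P) forces P = False.
  then (B ∨ ¬C ∨ ¬E) forces C = False.
  then (¬E ∨ U) forces U = True.
All clauses satisfied.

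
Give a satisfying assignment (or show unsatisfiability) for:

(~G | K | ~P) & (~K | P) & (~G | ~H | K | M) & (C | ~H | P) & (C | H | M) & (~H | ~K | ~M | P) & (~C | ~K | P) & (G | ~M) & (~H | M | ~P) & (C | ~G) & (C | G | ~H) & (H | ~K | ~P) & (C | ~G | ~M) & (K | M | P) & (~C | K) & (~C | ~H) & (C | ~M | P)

Unsatisfiable — no assignment works.

Case C = True:
  (~C | K) forces K = True.
  (~K | P) forces P = True.
  (H | ~K | ~P) forces H = True.
  Clause (~C | ~H) is falsified — contradiction.
Case C = False:
  (C | ~G) forces G = False.
  (G | ~M) forces M = False.
  (C | H | M) forces H = True.
  Clause (C | G | ~H) is falsified — contradiction.
Both cases fail, so the formula is unsatisfiable.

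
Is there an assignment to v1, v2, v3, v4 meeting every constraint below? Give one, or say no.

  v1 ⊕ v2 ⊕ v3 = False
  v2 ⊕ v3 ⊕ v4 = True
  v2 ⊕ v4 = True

v1 = False; v2 = False; v3 = False; v4 = True

v1 ⊕ v2 ⊕ v3 = F ⊕ F ⊕ F = False ✓
v2 ⊕ v3 ⊕ v4 = F ⊕ F ⊕ T = True ✓
v2 ⊕ v4 = F ⊕ T = True ✓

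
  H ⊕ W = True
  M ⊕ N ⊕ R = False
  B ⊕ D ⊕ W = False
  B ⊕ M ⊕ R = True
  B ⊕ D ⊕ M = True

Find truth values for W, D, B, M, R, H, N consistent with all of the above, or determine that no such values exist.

W=T, D=T, B=F, M=F, R=T, H=F, N=T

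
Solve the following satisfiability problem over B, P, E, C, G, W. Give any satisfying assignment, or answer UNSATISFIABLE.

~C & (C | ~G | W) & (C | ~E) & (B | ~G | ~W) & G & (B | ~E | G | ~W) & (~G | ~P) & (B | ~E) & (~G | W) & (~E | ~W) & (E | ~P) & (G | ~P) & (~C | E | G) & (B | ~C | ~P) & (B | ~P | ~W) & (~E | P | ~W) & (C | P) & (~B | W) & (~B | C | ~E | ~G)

No satisfying assignment exists.

Case P = True:
  (~C) forces C = False.
  (C | ~E) forces E = False.
  Clause (E | ~P) is falsified — contradiction.
Case P = False:
  (~C) forces C = False.
  Clause (C | P) is falsified — contradiction.
Both cases fail, so the formula is unsatisfiable.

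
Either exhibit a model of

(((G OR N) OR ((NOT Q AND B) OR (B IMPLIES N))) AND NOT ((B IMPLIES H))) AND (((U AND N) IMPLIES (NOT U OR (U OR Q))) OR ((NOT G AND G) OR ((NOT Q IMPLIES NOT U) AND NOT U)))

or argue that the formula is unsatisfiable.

G = True; H = False; B = True; U = False; Q = True; N = False

  ((G OR N) OR ((NOT Q AND B) OR (B IMPLIES N))) AND NOT ((B IMPLIES H)) = True
    (G OR N) OR ((NOT Q AND B) OR (B IMPLIES N)) = True
      G OR N = True
      (NOT Q AND B) OR (B IMPLIES N) = False
        NOT Q AND B = False
          NOT Q = False
        B IMPLIES N = False
    NOT ((B IMPLIES H)) = True
      B IMPLIES H = False
  ((U AND N) IMPLIES (NOT U OR (U OR Q))) OR ((NOT G AND G) OR ((NOT Q IMPLIES NOT U) AND NOT U)) = True
    (U AND N) IMPLIES (NOT U OR (U OR Q)) = True
      U AND N = False
      NOT U OR (U OR Q) = True
        NOT U = True
        U OR Q = True
    (NOT G AND G) OR ((NOT Q IMPLIES NOT U) AND NOT U) = True
      NOT G AND G = False
        NOT G = False
      (NOT Q IMPLIES NOT U) AND NOT U = True
        NOT Q IMPLIES NOT U = True
          NOT Q = False
          NOT U = True
        NOT U = True
Both conjuncts True, so the formula holds.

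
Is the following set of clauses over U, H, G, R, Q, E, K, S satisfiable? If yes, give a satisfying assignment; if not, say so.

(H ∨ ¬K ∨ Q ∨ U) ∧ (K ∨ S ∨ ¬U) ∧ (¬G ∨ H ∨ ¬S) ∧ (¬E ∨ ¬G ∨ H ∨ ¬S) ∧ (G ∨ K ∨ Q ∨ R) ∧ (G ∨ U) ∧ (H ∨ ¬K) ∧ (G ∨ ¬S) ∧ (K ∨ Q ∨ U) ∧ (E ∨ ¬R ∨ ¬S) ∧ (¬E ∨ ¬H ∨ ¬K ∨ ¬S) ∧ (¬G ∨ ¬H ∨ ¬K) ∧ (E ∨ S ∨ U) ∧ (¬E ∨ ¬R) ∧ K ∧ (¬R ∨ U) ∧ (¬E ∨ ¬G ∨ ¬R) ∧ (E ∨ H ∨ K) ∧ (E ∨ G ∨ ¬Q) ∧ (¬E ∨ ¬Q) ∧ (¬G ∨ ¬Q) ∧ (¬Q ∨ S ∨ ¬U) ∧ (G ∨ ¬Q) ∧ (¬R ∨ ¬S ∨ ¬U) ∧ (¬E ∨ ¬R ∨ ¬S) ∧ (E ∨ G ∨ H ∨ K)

U=T, H=T, G=F, R=F, Q=F, E=T, K=T, S=F

Unit clause (K) forces K = True.
In (H ∨ ¬K) only H is left, so H = True.
In (¬G ∨ ¬H ∨ ¬K) only ¬G is left, so G = False.
In (G ∨ ¬Q) only ¬Q is left, so Q = False.
In (G ∨ U) only U is left, so U = True.
In (G ∨ ¬S) only ¬S is left, so S = False.
Set R = False.
Set E = True.
All clauses satisfied.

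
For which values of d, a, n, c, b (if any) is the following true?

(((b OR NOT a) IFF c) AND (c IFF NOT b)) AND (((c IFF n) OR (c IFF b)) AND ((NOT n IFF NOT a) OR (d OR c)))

d = True; a = False; n = True; c = True; b = False

  ((b OR NOT a) IFF c) AND (c IFF NOT b) = True
    (b OR NOT a) IFF c = True
      b OR NOT a = True
        NOT a = True
    c IFF NOT b = True
      NOT b = True
  ((c IFF n) OR (c IFF b)) AND ((NOT n IFF NOT a) OR (d OR c)) = True
    (c IFF n) OR (c IFF b) = True
      c IFF n = True
      c IFF b = False
    (NOT n IFF NOT a) OR (d OR c) = True
      NOT n IFF NOT a = False
        NOT n = False
        NOT a = True
      d OR c = True
Both conjuncts True, so the formula holds.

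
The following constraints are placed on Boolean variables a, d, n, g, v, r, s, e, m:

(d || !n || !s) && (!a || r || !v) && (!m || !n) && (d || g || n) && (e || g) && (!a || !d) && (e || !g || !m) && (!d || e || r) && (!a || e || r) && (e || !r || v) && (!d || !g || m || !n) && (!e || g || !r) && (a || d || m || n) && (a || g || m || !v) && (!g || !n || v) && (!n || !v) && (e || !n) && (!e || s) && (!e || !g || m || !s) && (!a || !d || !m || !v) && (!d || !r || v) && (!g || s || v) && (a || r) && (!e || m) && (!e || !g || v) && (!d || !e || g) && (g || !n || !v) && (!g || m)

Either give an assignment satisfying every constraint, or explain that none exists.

a = False; d = True; n = False; g = True; v = True; r = True; s = True; e = True; m = True

Set a = False.
  then (a || r) forces r = True.
Set d = True.
  then (!d || !r || v) forces v = True.
  then (!n || !v) forces n = False.
Try g = False:
  (e || g) forces e = True.
  clause (!e || g || !r) is falsified — backtrack.
So g = True.
  then (!g || m) forces m = True.
  then (e || !g || !m) forces e = True.
  then (!e || s) forces s = True.
All clauses satisfied.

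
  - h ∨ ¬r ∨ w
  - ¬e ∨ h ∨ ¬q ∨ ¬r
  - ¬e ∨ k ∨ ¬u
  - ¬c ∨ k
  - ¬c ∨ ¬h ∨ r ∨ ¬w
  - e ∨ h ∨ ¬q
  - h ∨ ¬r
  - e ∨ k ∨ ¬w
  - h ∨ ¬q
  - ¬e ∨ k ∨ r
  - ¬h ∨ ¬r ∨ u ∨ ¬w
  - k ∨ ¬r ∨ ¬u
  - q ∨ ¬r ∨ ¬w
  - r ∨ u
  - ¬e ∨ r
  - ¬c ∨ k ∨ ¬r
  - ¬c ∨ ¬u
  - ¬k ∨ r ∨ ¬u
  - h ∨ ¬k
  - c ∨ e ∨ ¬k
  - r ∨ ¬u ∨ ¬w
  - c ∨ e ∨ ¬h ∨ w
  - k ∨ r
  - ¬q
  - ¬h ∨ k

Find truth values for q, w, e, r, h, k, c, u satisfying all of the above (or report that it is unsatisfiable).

Unit clause (¬q) forces q = False.
Set w = False.
Set e = True.
  then (¬e ∨ r) forces r = True.
  then (h ∨ ¬r ∨ w) forces h = True.
  then (¬h ∨ k) forces k = True.
Set c = False.
Set u = False.
All clauses satisfied.

q=F, w=F, e=T, r=T, h=T, k=T, c=F, u=F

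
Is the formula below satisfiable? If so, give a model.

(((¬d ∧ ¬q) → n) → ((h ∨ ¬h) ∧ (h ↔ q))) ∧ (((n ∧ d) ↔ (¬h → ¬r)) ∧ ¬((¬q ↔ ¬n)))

r = True, n = True, q = False, h = False, d = False

  ((¬d ∧ ¬q) → n) → ((h ∨ ¬h) ∧ (h ↔ q)) = True
    (¬d ∧ ¬q) → n = True
      ¬d ∧ ¬q = True
        ¬d = True
        ¬q = True
    (h ∨ ¬h) ∧ (h ↔ q) = True
      h ∨ ¬h = True
        ¬h = True
      h ↔ q = True
  ((n ∧ d) ↔ (¬h → ¬r)) ∧ ¬((¬q ↔ ¬n)) = True
    (n ∧ d) ↔ (¬h → ¬r) = True
      n ∧ d = False
      ¬h → ¬r = False
        ¬h = True
        ¬r = False
    ¬((¬q ↔ ¬n)) = True
      ¬q ↔ ¬n = False
        ¬q = True
        ¬n = False
Both conjuncts True, so the formula holds.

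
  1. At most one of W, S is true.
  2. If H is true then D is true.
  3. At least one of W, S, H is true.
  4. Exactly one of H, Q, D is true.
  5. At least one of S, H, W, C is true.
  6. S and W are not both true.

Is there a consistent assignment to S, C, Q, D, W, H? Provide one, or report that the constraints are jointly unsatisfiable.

S = False, C = False, Q = True, D = False, W = True, H = False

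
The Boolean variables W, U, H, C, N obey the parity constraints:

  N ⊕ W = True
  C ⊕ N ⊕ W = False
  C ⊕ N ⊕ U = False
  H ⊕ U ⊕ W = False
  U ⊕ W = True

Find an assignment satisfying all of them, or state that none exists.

Adding constraints 2, 3, 5 mod 2: every variable appears an even number of times on the left, so the left side is 0.
But the right sides sum to 1 (mod 2). 0 ≠ 1 — the system is inconsistent.

The formula is unsatisfiable.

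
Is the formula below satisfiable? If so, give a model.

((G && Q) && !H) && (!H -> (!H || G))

G=T, Q=T, H=F

  (G && Q) && !H = True
    G && Q = True
    !H = True
  !H -> (!H || G) = True
    !H = True
    !H || G = True
      !H = True
Both conjuncts True, so the formula holds.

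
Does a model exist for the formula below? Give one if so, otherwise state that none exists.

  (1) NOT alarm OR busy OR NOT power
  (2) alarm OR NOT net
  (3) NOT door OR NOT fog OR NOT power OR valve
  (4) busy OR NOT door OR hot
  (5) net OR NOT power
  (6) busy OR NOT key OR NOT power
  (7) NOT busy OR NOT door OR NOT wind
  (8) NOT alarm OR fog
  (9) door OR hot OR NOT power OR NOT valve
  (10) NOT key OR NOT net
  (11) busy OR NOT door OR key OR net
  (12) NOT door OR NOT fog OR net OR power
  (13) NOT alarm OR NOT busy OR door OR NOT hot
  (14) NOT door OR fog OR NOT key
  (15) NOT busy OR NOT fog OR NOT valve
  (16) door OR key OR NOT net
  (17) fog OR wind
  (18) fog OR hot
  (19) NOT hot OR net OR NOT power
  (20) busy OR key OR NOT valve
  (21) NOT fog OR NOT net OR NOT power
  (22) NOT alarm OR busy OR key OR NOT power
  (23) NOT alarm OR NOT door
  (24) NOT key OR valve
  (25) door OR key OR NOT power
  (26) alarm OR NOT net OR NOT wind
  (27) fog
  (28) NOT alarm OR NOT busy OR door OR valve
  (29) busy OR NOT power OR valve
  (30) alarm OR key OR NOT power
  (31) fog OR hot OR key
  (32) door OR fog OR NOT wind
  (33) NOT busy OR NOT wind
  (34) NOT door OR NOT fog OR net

Unit clause (fog) forces fog = True.
Set key = False.
Set alarm = False.
  then (alarm OR NOT net) forces net = False.
  then (net OR NOT power) forces power = False.
  then (NOT door OR NOT fog OR net OR power) forces door = False.
Set hot = True.
Set busy = False.
  then (busy OR key OR NOT valve) forces valve = False.
Set wind = True.
All clauses satisfied.

key = False; alarm = False; hot = True; busy = False; valve = False; door = False; fog = True; net = False; power = False; wind = True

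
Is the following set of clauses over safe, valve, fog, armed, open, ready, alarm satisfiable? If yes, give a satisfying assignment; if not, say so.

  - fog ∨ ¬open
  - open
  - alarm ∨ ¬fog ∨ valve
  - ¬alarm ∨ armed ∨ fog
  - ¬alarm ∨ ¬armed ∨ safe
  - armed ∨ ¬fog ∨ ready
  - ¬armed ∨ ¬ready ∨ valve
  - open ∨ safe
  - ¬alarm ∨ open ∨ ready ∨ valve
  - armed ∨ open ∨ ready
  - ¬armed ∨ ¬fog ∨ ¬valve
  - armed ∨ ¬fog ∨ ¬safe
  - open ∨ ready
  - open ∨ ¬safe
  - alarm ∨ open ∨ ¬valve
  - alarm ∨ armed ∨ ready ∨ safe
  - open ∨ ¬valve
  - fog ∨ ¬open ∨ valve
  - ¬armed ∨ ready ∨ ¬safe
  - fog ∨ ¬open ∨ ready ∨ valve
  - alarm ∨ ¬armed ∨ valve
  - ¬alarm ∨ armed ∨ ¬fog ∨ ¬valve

safe = False; valve = True; fog = True; armed = False; open = True; ready = True; alarm = False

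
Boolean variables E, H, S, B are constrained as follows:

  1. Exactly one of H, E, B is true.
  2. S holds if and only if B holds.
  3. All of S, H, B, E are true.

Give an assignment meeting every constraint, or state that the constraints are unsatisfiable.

The formula is unsatisfiable.

Case E = True:
  (1) with E=T forces H = False.
  Constraint (3) is violated (H=F) — contradiction.
Case E = False:
  Constraint (3) is violated (E=F) — contradiction.
Both cases fail — unsatisfiable.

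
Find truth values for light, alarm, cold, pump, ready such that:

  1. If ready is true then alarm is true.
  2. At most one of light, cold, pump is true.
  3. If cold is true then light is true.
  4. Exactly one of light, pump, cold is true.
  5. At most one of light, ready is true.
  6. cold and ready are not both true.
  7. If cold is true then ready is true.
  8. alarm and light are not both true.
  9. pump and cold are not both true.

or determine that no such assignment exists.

light=F; alarm=F; cold=F; pump=T; ready=F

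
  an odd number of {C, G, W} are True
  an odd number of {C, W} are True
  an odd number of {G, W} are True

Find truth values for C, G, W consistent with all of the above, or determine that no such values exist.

C=F, G=F, W=T

{C, G, W}: 1 true → odd ✓
{C, W}: 1 true → odd ✓
{G, W}: 1 true → odd ✓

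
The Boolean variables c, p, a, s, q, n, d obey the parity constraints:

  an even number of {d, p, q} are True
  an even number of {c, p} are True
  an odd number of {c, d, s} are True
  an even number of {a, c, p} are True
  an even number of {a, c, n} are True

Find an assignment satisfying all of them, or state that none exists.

c=F; p=F; a=F; s=T; q=F; n=F; d=F

{d, p, q}: 0 true → even ✓
{c, p}: 0 true → even ✓
{c, d, s}: 1 true → odd ✓
{a, c, p}: 0 true → even ✓
{a, c, n}: 0 true → even ✓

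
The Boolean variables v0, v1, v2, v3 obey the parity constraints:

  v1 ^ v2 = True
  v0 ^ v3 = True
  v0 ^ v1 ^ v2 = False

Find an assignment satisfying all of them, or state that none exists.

v0=T, v1=T, v2=F, v3=F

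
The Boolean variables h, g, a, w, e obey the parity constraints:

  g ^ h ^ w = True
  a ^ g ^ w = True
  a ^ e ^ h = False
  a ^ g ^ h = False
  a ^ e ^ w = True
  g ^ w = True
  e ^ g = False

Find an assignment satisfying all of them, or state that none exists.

h: False; g: False; a: False; w: True; e: False

g ^ h ^ w = F ^ F ^ T = True ✓
a ^ g ^ w = F ^ F ^ T = True ✓
a ^ e ^ h = F ^ F ^ F = False ✓
a ^ g ^ h = F ^ F ^ F = False ✓
a ^ e ^ w = F ^ F ^ T = True ✓
g ^ w = F ^ T = True ✓
e ^ g = F ^ F = False ✓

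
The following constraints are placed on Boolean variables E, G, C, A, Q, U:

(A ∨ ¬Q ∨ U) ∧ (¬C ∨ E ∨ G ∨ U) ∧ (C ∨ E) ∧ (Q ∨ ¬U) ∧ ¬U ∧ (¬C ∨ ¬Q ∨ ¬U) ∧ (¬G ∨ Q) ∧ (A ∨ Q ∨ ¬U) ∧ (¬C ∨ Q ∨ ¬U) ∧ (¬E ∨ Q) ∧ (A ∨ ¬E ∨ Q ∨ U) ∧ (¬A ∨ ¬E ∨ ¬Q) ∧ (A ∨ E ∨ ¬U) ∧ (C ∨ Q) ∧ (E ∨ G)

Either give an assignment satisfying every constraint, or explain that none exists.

E = False; G = True; C = True; A = True; Q = True; U = False

Unit clause (¬U) forces U = False.
Set E = False.
  then (C ∨ E) forces C = True.
  then (E ∨ G) forces G = True.
  then (¬G ∨ Q) forces Q = True.
  then (A ∨ ¬Q ∨ U) forces A = True.
All clauses satisfied.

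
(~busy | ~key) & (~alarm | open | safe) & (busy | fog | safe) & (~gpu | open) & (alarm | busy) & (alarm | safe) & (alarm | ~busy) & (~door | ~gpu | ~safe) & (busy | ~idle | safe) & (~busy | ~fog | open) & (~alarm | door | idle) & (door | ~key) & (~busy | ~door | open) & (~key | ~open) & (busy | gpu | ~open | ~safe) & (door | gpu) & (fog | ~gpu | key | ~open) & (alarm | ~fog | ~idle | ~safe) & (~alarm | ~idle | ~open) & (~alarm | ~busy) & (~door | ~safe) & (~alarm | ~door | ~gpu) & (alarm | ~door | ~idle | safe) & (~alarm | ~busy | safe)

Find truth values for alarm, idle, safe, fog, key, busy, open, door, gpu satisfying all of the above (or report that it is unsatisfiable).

Try alarm = False:
  (alarm | busy) forces busy = True.
  clause (alarm | ~busy) is falsified — backtrack.
So alarm = True.
  then (~alarm | ~busy) forces busy = False.
Set idle = False.
  then (~alarm | door | idle) forces door = True.
  then (~door | ~safe) forces safe = False.
  then (~alarm | ~door | ~gpu) forces gpu = False.
  then (~alarm | open | safe) forces open = True.
  then (busy | fog | safe) forces fog = True.
  then (~key | ~open) forces key = False.
All clauses satisfied.

alarm: True, idle: False, safe: False, fog: True, key: False, busy: False, open: True, door: True, gpu: False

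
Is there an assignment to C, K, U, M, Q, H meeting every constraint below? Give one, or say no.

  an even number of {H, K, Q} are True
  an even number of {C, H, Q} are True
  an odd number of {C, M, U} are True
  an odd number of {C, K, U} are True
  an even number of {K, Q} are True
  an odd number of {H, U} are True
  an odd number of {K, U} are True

C=F, K=F, U=T, M=F, Q=F, H=F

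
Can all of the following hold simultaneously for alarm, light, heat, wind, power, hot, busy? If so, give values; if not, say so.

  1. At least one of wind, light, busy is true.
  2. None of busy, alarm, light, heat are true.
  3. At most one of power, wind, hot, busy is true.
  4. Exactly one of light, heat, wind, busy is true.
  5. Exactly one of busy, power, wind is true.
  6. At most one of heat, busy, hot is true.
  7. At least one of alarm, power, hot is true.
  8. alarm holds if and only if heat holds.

Case alarm = True:
  Constraint (2) is violated (alarm=T) — contradiction.
Case alarm = False:
  (2) forces busy = False.
  (2) forces light = False.
  (1) with light=F, busy=F forces wind = True.
  (2) forces heat = False.
  (3) with wind=T forces power = False.
  (3) with wind=T forces hot = False.
  Constraint (7) is violated (alarm=F, power=F, hot=F) — contradiction.
Both cases fail — unsatisfiable.

UNSATISFIABLE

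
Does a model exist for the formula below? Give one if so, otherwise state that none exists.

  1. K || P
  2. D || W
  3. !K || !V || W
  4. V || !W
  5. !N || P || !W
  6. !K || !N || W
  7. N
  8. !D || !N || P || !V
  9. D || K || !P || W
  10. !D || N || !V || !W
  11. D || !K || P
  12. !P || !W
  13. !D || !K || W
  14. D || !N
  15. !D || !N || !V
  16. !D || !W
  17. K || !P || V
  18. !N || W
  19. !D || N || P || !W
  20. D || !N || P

Case N = True:
  (D || !N) forces D = True.
  (!D || !N || !V) forces V = False.
  (V || !W) forces W = False.
  Clause (!N || W) is falsified — contradiction.
Case N = False:
  Clause (N) is falsified — contradiction.
Both cases fail, so the formula is unsatisfiable.

Unsatisfiable — no assignment works.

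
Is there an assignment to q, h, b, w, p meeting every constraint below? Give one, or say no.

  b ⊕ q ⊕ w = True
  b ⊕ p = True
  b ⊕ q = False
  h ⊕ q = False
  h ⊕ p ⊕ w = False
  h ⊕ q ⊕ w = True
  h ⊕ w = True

q: False; h: False; b: False; w: True; p: True

b ⊕ q ⊕ w = F ⊕ F ⊕ T = True ✓
b ⊕ p = F ⊕ T = True ✓
b ⊕ q = F ⊕ F = False ✓
h ⊕ q = F ⊕ F = False ✓
h ⊕ p ⊕ w = F ⊕ T ⊕ T = False ✓
h ⊕ q ⊕ w = F ⊕ F ⊕ T = True ✓
h ⊕ w = F ⊕ T = True ✓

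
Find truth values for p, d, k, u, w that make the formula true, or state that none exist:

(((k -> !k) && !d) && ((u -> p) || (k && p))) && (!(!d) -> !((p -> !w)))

p = True, d = False, k = False, u = False, w = True

  ((k -> !k) && !d) && ((u -> p) || (k && p)) = True
    (k -> !k) && !d = True
      k -> !k = True
        !k = True
      !d = True
    (u -> p) || (k && p) = True
      u -> p = True
      k && p = False
  !(!d) -> !((p -> !w)) = True
    !(!d) = False
      !d = True
    !((p -> !w)) = True
      p -> !w = False
        !w = False
Both conjuncts True, so the formula holds.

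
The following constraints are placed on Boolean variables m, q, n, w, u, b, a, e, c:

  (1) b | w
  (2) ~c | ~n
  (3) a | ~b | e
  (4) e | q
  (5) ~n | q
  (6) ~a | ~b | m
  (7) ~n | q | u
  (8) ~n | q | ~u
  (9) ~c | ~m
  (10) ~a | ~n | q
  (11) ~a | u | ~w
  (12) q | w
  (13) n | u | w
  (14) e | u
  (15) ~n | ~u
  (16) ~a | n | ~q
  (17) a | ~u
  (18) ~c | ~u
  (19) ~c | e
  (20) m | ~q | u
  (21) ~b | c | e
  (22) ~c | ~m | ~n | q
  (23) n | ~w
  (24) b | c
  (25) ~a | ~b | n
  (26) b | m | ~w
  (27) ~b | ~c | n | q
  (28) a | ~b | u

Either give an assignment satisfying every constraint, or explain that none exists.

m=T; q=T; n=T; w=F; u=F; b=T; a=T; e=T; c=F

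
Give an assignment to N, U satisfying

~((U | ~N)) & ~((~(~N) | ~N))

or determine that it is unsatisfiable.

Unsatisfiable

The conjunct ~((~(~N) | ~N)) is unsatisfiable on its own:
  N=F: evaluates to False.
  N=T: evaluates to False.
So the whole conjunction is unsatisfiable.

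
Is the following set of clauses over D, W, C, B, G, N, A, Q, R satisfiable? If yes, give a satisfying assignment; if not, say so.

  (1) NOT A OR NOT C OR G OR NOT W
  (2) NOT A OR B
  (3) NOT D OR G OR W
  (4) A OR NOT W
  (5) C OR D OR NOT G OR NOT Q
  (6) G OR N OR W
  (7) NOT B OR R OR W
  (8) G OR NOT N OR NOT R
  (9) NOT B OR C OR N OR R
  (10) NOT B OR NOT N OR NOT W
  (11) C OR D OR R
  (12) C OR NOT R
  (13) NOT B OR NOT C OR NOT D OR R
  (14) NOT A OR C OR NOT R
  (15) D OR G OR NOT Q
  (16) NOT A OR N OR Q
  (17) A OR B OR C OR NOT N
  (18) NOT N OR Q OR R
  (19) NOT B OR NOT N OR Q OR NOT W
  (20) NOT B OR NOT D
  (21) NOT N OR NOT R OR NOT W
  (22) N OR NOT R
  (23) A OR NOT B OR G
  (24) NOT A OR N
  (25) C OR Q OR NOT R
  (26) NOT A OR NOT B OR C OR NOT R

D=F, W=F, C=T, B=T, G=T, N=T, A=F, Q=F, R=T

Set D = False.
Try W = True:
  (A OR NOT W) forces A = True.
  (NOT A OR B) forces B = True.
  (NOT B OR NOT N OR NOT W) forces N = False.
  clause (NOT A OR N) is falsified — backtrack.
So W = False.
Try C = False:
  (C OR D OR R) forces R = True.
  clause (C OR NOT R) is falsified — backtrack.
So C = True.
Set B = True.
  then (NOT B OR R OR W) forces R = True.
  then (N OR NOT R) forces N = True.
  then (G OR NOT N OR NOT R) forces G = True.
Set A = False.
Set Q = False.
All clauses satisfied.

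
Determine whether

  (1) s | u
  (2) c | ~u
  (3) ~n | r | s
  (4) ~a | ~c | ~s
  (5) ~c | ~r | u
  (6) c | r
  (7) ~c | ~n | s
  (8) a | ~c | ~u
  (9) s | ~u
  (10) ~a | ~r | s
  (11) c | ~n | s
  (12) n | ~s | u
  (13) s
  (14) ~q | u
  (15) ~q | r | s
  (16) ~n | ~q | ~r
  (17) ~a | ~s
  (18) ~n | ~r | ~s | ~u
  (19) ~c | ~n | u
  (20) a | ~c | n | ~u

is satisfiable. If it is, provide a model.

a = False, r = True, c = False, u = False, s = True, n = True, q = False

Unit clause (s) forces s = True.
In (~a | ~s) only ~a is left, so a = False.
Try r = False:
  (c | r) forces c = True.
  (a | ~c | ~u) forces u = False.
  (n | ~s | u) forces n = True.
  clause (~c | ~n | u) is falsified — backtrack.
So r = True.
Set c = False.
  then (c | ~u) forces u = False.
  then (n | ~s | u) forces n = True.
  then (~q | u) forces q = False.
All clauses satisfied.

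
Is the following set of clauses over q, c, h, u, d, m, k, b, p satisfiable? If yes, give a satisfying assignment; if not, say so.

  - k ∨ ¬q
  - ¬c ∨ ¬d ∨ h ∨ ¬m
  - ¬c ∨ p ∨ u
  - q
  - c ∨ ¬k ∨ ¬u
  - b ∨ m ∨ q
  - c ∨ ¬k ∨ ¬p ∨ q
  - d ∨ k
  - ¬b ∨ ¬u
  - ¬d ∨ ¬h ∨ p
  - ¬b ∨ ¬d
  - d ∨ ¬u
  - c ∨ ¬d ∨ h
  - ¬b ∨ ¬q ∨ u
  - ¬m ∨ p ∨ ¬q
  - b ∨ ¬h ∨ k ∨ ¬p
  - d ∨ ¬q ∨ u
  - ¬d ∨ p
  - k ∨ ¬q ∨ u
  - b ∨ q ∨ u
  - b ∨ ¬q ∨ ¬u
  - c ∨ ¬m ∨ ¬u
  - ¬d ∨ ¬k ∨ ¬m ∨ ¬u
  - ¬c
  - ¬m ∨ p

q=T, c=F, h=T, u=F, d=T, m=T, k=T, b=F, p=T

Unit clause (q) forces q = True.
Unit clause (¬c) forces c = False.
In (k ∨ ¬q) only k is left, so k = True.
In (c ∨ ¬k ∨ ¬u) only ¬u is left, so u = False.
In (¬b ∨ ¬q ∨ u) only ¬b is left, so b = False.
In (d ∨ ¬q ∨ u) only d is left, so d = True.
In (¬d ∨ p) only p is left, so p = True.
In (c ∨ ¬d ∨ h) only h is left, so h = True.
Set m = True.
All clauses satisfied.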